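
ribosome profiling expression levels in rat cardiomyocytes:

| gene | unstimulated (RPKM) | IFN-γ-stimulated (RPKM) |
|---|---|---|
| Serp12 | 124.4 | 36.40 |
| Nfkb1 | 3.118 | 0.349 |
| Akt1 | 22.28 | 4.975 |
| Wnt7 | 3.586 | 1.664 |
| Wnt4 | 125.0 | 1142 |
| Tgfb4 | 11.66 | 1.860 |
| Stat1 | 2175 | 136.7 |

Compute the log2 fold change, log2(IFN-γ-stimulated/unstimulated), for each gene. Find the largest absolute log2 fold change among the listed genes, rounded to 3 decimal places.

3.992

log2(36.40/124.4) = -1.773  (Serp12)
log2(0.349/3.118) = -3.159  (Nfkb1)
log2(4.975/22.28) = -2.163  (Akt1)
log2(1.664/3.586) = -1.108  (Wnt7)
log2(1142/125.0) = 3.192  (Wnt4)
log2(1.860/11.66) = -2.648  (Tgfb4)
log2(136.7/2175) = -3.992  (Stat1)
The largest magnitude belongs to Stat1.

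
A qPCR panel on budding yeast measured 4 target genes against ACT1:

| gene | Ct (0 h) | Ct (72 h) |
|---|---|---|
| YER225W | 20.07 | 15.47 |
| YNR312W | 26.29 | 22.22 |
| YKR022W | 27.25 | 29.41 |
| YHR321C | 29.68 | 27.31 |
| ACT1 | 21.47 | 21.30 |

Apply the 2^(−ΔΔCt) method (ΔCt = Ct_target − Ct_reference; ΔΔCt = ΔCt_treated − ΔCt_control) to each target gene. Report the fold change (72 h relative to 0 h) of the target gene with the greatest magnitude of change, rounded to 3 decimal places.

YER225W: ΔΔCt = (15.47−21.30) − (20.07−21.47) = -5.83 − (-1.40) = -4.43; fold change = 2^4.43 = 21.556
YNR312W: ΔΔCt = (22.22−21.30) − (26.29−21.47) = 0.92 − 4.82 = -3.90; fold change = 2^3.90 = 14.929
YKR022W: ΔΔCt = (29.41−21.30) − (27.25−21.47) = 8.11 − 5.78 = 2.33; fold change = 2^-2.33 = 0.199
YHR321C: ΔΔCt = (27.31−21.30) − (29.68−21.47) = 6.01 − 8.21 = -2.20; fold change = 2^2.20 = 4.595
YER225W has the largest |ΔΔCt| = 4.43.

21.556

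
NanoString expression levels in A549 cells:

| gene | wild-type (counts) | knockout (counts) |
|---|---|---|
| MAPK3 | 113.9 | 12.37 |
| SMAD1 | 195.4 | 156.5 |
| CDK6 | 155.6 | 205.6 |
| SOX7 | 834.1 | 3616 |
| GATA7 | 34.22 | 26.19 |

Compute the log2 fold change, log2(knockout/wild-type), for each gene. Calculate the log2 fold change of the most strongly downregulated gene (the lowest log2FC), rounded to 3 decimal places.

-3.203

log2(12.37/113.9) = -3.203  (MAPK3)
log2(156.5/195.4) = -0.320  (SMAD1)
log2(205.6/155.6) = 0.402  (CDK6)
log2(3616/834.1) = 2.116  (SOX7)
log2(26.19/34.22) = -0.386  (GATA7)
MAPK3 is most strongly downregulated.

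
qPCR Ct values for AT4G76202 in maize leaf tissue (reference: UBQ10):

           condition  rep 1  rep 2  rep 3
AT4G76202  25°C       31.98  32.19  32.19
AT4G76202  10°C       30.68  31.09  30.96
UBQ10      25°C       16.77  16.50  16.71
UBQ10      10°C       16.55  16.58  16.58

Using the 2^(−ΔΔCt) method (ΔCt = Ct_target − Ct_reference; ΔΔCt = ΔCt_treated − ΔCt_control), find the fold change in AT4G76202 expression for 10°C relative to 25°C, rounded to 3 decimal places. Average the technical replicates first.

2.173

Mean Ct: AT4G76202 25°C 32.120; AT4G76202 10°C 30.910; UBQ10 25°C 16.660; UBQ10 10°C 16.570
ΔCt(25°C) = 32.120 − 16.660 = 15.460
ΔCt(10°C) = 30.910 − 16.570 = 14.340
ΔΔCt = 14.340 − 15.460 = -1.120
Fold change = 2^(−(-1.120)) = 2^1.120 = 2.1735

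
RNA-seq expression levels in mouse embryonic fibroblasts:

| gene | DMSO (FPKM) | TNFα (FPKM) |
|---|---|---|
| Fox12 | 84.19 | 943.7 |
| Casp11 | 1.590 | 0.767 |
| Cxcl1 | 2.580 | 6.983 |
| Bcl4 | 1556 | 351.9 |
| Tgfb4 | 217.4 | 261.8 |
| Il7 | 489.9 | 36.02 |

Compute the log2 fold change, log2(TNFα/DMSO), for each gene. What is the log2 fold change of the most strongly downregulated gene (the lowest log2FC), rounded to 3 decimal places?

log2(943.7/84.19) = 3.487  (Fox12)
log2(0.767/1.590) = -1.052  (Casp11)
log2(6.983/2.580) = 1.436  (Cxcl1)
log2(351.9/1556) = -2.145  (Bcl4)
log2(261.8/217.4) = 0.268  (Tgfb4)
log2(36.02/489.9) = -3.766  (Il7)
Il7 is most strongly downregulated.

-3.766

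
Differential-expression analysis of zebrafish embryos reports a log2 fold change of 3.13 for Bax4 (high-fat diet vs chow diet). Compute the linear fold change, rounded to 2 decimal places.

8.75

Fold change = 2^(3.13) = 8.754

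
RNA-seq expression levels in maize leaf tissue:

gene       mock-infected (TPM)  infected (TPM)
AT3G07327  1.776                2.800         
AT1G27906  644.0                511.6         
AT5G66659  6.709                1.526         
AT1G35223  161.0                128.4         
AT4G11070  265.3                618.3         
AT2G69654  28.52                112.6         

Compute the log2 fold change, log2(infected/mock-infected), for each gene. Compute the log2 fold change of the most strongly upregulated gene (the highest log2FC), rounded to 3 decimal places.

log2(2.800/1.776) = 0.657  (AT3G07327)
log2(511.6/644.0) = -0.332  (AT1G27906)
log2(1.526/6.709) = -2.136  (AT5G66659)
log2(128.4/161.0) = -0.326  (AT1G35223)
log2(618.3/265.3) = 1.221  (AT4G11070)
log2(112.6/28.52) = 1.981  (AT2G69654)
AT2G69654 is most strongly upregulated.

1.981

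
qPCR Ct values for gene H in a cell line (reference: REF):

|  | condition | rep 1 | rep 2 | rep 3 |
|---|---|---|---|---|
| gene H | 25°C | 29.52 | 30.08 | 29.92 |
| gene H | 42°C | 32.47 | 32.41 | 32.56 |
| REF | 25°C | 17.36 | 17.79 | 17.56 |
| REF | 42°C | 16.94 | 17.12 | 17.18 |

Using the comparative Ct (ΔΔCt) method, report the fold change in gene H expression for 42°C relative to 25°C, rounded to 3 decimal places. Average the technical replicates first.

Mean Ct: gene H 25°C 29.840; gene H 42°C 32.480; REF 25°C 17.570; REF 42°C 17.080
ΔCt(25°C) = 29.840 − 17.570 = 12.270
ΔCt(42°C) = 32.480 − 17.080 = 15.400
ΔΔCt = 15.400 − 12.270 = 3.130
Fold change = 2^(−3.130) = 0.1142

0.114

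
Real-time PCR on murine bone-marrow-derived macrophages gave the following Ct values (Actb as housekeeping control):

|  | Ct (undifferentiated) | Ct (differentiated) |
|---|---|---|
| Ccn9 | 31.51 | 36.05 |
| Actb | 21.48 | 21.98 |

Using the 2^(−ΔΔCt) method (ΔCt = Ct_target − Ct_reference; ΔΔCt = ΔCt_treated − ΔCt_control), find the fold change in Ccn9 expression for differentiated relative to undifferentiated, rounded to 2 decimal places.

ΔCt(undifferentiated) = 31.510 − 21.480 = 10.030
ΔCt(differentiated) = 36.050 − 21.980 = 14.070
ΔΔCt = 14.070 − 10.030 = 4.040
Fold change = 2^(−4.040) = 0.061

0.06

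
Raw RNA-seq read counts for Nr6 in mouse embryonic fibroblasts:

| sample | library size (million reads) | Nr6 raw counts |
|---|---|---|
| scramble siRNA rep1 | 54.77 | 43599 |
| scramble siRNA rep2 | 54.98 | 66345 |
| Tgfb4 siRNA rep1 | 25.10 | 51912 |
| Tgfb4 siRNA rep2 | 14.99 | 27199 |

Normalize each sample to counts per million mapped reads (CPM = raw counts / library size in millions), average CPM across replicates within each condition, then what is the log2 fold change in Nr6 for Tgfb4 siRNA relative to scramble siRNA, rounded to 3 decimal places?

CPM(scramble siRNA rep1) = 43599 / 54.77 = 796.0380
CPM(scramble siRNA rep2) = 66345 / 54.98 = 1206.7115
CPM(Tgfb4 siRNA rep1) = 51912 / 25.10 = 2068.2072
CPM(Tgfb4 siRNA rep2) = 27199 / 14.99 = 1814.4763
mean CPM(scramble siRNA) = 1001.3748; mean CPM(Tgfb4 siRNA) = 1941.3417
Fold change = 1941.3417 / 1001.3748 = 1.93868
log2(1.93868) = 0.9551

0.955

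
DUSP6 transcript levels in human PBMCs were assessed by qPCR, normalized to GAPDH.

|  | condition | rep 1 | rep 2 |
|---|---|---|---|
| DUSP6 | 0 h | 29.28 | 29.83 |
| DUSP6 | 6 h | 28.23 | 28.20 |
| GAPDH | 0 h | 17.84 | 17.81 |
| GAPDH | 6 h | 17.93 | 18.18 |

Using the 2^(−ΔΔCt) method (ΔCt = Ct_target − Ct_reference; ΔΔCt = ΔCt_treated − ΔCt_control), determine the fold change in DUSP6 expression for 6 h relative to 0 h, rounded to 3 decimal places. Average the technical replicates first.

Mean Ct: DUSP6 0 h 29.555; DUSP6 6 h 28.215; GAPDH 0 h 17.825; GAPDH 6 h 18.055
ΔCt(0 h) = 29.555 − 17.825 = 11.730
ΔCt(6 h) = 28.215 − 18.055 = 10.160
ΔΔCt = 10.160 − 11.730 = -1.570
Fold change = 2^(−(-1.570)) = 2^1.570 = 2.9690

2.969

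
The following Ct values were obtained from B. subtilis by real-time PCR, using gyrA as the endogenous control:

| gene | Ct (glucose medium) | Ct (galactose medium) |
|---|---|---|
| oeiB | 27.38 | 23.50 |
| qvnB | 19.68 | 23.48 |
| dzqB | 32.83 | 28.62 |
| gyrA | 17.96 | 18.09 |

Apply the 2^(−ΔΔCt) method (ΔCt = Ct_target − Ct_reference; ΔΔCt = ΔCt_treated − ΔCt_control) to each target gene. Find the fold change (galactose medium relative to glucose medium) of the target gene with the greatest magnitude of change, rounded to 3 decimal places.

20.252

oeiB: ΔΔCt = (23.50−18.09) − (27.38−17.96) = 5.41 − 9.42 = -4.01; fold change = 2^4.01 = 16.111
qvnB: ΔΔCt = (23.48−18.09) − (19.68−17.96) = 5.39 − 1.72 = 3.67; fold change = 2^-3.67 = 0.079
dzqB: ΔΔCt = (28.62−18.09) − (32.83−17.96) = 10.53 − 14.87 = -4.34; fold change = 2^4.34 = 20.252
dzqB has the largest |ΔΔCt| = 4.34.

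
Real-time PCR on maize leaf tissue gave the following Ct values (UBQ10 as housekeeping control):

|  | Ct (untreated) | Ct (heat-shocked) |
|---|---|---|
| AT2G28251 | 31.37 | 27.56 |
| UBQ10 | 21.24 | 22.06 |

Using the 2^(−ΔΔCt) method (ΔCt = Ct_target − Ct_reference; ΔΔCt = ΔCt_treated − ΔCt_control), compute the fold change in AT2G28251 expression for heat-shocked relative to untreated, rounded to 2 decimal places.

ΔCt(untreated) = 31.370 − 21.240 = 10.130
ΔCt(heat-shocked) = 27.560 − 22.060 = 5.500
ΔΔCt = 5.500 − 10.130 = -4.630
Fold change = 2^(−(-4.630)) = 2^4.630 = 24.761

24.76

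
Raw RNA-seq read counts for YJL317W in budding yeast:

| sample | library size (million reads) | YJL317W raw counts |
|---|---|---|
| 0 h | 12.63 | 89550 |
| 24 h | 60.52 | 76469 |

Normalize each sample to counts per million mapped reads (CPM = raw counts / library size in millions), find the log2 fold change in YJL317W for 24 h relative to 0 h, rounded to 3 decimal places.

-2.488

CPM(0 h) = 89550 / 12.63 = 7090.2613
CPM(24 h) = 76469 / 60.52 = 1263.5327
Fold change = 1263.5327 / 7090.2613 = 0.17821
log2(0.17821) = -2.4884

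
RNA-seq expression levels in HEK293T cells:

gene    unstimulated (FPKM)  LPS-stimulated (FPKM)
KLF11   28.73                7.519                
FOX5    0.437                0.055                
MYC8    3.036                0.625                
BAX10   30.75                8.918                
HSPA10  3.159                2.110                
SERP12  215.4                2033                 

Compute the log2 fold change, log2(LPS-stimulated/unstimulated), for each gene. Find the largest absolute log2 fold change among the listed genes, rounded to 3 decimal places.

3.239

log2(7.519/28.73) = -1.934  (KLF11)
log2(0.055/0.437) = -2.990  (FOX5)
log2(0.625/3.036) = -2.280  (MYC8)
log2(8.918/30.75) = -1.786  (BAX10)
log2(2.110/3.159) = -0.582  (HSPA10)
log2(2033/215.4) = 3.239  (SERP12)
The largest magnitude belongs to SERP12.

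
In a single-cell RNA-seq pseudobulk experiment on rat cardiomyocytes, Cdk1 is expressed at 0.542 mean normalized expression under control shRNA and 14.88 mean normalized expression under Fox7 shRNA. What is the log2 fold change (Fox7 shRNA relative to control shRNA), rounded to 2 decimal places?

4.78

Fold change = 14.88 / 0.542 = 27.4539
log2(27.4539) = 4.779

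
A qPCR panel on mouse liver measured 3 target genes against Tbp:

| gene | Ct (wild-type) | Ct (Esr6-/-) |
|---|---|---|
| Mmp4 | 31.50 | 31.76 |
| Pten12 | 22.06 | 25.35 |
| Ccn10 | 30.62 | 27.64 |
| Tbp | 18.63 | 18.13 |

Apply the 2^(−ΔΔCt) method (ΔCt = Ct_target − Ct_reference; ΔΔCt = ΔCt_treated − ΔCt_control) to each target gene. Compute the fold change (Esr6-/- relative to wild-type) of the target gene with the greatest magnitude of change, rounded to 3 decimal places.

Mmp4: ΔΔCt = (31.76−18.13) − (31.50−18.63) = 13.63 − 12.87 = 0.76; fold change = 2^-0.76 = 0.590
Pten12: ΔΔCt = (25.35−18.13) − (22.06−18.63) = 7.22 − 3.43 = 3.79; fold change = 2^-3.79 = 0.072
Ccn10: ΔΔCt = (27.64−18.13) − (30.62−18.63) = 9.51 − 11.99 = -2.48; fold change = 2^2.48 = 5.579
Pten12 has the largest |ΔΔCt| = 3.79.

0.072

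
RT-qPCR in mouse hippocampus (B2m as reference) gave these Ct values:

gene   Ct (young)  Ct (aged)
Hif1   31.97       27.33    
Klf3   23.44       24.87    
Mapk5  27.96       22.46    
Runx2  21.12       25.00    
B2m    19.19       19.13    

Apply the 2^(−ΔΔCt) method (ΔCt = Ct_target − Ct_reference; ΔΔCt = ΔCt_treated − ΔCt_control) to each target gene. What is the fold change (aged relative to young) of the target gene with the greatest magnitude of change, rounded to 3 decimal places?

43.411

Hif1: ΔΔCt = (27.33−19.13) − (31.97−19.19) = 8.20 − 12.78 = -4.58; fold change = 2^4.58 = 23.918
Klf3: ΔΔCt = (24.87−19.13) − (23.44−19.19) = 5.74 − 4.25 = 1.49; fold change = 2^-1.49 = 0.356
Mapk5: ΔΔCt = (22.46−19.13) − (27.96−19.19) = 3.33 − 8.77 = -5.44; fold change = 2^5.44 = 43.411
Runx2: ΔΔCt = (25.00−19.13) − (21.12−19.19) = 5.87 − 1.93 = 3.94; fold change = 2^-3.94 = 0.065
Mapk5 has the largest |ΔΔCt| = 5.44.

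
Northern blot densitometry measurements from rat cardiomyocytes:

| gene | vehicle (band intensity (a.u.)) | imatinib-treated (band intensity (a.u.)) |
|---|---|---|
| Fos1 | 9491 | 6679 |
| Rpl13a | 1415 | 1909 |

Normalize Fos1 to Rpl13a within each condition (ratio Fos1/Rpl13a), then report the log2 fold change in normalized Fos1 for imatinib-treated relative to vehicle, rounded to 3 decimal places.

-0.939

Fos1/Rpl13a (vehicle) = 9491 / 1415 = 6.7074
Fos1/Rpl13a (imatinib-treated) = 6679 / 1909 = 3.4987
Fold change = 3.4987 / 6.7074 = 0.5216
log2(0.5216) = -0.9389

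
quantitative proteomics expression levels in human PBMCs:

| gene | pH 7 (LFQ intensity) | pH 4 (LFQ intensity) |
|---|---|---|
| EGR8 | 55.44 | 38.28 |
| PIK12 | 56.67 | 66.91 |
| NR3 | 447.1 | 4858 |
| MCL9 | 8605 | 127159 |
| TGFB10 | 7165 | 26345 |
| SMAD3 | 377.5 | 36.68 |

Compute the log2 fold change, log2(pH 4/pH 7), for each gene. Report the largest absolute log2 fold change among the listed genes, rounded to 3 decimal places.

3.885

log2(38.28/55.44) = -0.534  (EGR8)
log2(66.91/56.67) = 0.240  (PIK12)
log2(4858/447.1) = 3.442  (NR3)
log2(127159/8605) = 3.885  (MCL9)
log2(26345/7165) = 1.878  (TGFB10)
log2(36.68/377.5) = -3.363  (SMAD3)
The largest magnitude belongs to MCL9.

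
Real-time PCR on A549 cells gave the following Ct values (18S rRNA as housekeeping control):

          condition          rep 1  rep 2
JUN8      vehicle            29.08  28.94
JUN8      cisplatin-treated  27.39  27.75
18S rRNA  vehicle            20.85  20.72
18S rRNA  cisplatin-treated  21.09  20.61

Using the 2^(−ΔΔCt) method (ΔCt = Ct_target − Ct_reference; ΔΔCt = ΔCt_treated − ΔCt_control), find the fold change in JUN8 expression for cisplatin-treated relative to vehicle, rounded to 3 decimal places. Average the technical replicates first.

Mean Ct: JUN8 vehicle 29.010; JUN8 cisplatin-treated 27.570; 18S rRNA vehicle 20.785; 18S rRNA cisplatin-treated 20.850
ΔCt(vehicle) = 29.010 − 20.785 = 8.225
ΔCt(cisplatin-treated) = 27.570 − 20.850 = 6.720
ΔΔCt = 6.720 − 8.225 = -1.505
Fold change = 2^(−(-1.505)) = 2^1.505 = 2.8382

2.838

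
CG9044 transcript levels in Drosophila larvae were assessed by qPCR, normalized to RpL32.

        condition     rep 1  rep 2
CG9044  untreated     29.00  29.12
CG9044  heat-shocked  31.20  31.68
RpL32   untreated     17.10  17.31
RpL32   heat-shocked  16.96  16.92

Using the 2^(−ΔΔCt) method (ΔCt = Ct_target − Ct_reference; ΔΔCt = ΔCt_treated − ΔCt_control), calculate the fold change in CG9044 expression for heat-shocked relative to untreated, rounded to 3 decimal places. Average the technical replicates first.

Mean Ct: CG9044 untreated 29.060; CG9044 heat-shocked 31.440; RpL32 untreated 17.205; RpL32 heat-shocked 16.940
ΔCt(untreated) = 29.060 − 17.205 = 11.855
ΔCt(heat-shocked) = 31.440 − 16.940 = 14.500
ΔΔCt = 14.500 − 11.855 = 2.645
Fold change = 2^(−2.645) = 0.1599

0.160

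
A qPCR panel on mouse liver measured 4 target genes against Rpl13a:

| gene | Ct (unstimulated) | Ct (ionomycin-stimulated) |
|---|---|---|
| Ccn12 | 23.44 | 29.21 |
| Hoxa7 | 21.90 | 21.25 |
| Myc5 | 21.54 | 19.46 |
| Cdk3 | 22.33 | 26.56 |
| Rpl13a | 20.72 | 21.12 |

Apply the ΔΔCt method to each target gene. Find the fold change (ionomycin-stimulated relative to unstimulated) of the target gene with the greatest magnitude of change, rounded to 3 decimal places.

0.024

Ccn12: ΔΔCt = (29.21−21.12) − (23.44−20.72) = 8.09 − 2.72 = 5.37; fold change = 2^-5.37 = 0.024
Hoxa7: ΔΔCt = (21.25−21.12) − (21.90−20.72) = 0.13 − 1.18 = -1.05; fold change = 2^1.05 = 2.071
Myc5: ΔΔCt = (19.46−21.12) − (21.54−20.72) = -1.66 − 0.82 = -2.48; fold change = 2^2.48 = 5.579
Cdk3: ΔΔCt = (26.56−21.12) − (22.33−20.72) = 5.44 − 1.61 = 3.83; fold change = 2^-3.83 = 0.070
Ccn12 has the largest |ΔΔCt| = 5.37.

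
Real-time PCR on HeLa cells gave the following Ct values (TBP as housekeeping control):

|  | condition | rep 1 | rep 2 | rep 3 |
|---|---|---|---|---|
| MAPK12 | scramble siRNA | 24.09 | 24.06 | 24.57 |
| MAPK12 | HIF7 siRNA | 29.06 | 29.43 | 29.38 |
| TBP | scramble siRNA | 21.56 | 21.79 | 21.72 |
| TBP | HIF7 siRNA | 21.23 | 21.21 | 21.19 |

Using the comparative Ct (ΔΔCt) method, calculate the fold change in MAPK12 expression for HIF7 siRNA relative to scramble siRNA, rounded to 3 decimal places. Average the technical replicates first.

Mean Ct: MAPK12 scramble siRNA 24.240; MAPK12 HIF7 siRNA 29.290; TBP scramble siRNA 21.690; TBP HIF7 siRNA 21.210
ΔCt(scramble siRNA) = 24.240 − 21.690 = 2.550
ΔCt(HIF7 siRNA) = 29.290 − 21.210 = 8.080
ΔΔCt = 8.080 − 2.550 = 5.530
Fold change = 2^(−5.530) = 0.0216

0.022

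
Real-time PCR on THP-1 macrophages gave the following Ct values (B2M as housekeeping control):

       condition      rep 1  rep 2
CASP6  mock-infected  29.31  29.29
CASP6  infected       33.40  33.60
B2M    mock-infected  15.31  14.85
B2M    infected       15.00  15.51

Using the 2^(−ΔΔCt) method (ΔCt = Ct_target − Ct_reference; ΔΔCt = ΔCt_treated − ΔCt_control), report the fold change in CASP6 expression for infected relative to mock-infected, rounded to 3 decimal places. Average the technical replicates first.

Mean Ct: CASP6 mock-infected 29.300; CASP6 infected 33.500; B2M mock-infected 15.080; B2M infected 15.255
ΔCt(mock-infected) = 29.300 − 15.080 = 14.220
ΔCt(infected) = 33.500 − 15.255 = 18.245
ΔΔCt = 18.245 − 14.220 = 4.025
Fold change = 2^(−4.025) = 0.0614

0.061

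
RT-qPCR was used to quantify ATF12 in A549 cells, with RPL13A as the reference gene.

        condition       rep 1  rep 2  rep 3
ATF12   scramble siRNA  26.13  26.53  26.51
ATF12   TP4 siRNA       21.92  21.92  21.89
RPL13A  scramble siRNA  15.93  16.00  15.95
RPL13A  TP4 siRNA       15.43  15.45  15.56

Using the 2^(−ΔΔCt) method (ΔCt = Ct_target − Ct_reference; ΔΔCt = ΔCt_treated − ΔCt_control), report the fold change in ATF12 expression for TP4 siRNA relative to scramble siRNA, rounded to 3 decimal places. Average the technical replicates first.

Mean Ct: ATF12 scramble siRNA 26.390; ATF12 TP4 siRNA 21.910; RPL13A scramble siRNA 15.960; RPL13A TP4 siRNA 15.480
ΔCt(scramble siRNA) = 26.390 − 15.960 = 10.430
ΔCt(TP4 siRNA) = 21.910 − 15.480 = 6.430
ΔΔCt = 6.430 − 10.430 = -4.000
Fold change = 2^(−(-4.000)) = 2^4.000 = 16.0000

16.000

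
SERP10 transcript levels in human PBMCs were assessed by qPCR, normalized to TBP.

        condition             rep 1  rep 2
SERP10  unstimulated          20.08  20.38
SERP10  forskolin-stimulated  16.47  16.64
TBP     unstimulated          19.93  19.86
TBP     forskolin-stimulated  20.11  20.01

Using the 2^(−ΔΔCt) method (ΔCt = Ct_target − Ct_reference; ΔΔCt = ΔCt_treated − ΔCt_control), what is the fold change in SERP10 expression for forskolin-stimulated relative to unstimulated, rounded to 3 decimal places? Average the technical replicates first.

Mean Ct: SERP10 unstimulated 20.230; SERP10 forskolin-stimulated 16.555; TBP unstimulated 19.895; TBP forskolin-stimulated 20.060
ΔCt(unstimulated) = 20.230 − 19.895 = 0.335
ΔCt(forskolin-stimulated) = 16.555 − 20.060 = -3.505
ΔΔCt = -3.505 − 0.335 = -3.840
Fold change = 2^(−(-3.840)) = 2^3.840 = 14.3204

14.320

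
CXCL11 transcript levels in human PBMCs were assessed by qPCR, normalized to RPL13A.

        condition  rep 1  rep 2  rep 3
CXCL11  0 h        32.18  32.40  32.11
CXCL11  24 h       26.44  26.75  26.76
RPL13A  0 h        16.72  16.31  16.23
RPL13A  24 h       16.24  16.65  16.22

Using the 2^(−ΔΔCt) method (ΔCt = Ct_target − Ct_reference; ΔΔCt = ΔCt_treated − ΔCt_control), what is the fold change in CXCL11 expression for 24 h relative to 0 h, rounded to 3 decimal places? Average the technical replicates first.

46.206

Mean Ct: CXCL11 0 h 32.230; CXCL11 24 h 26.650; RPL13A 0 h 16.420; RPL13A 24 h 16.370
ΔCt(0 h) = 32.230 − 16.420 = 15.810
ΔCt(24 h) = 26.650 − 16.370 = 10.280
ΔΔCt = 10.280 − 15.810 = -5.530
Fold change = 2^(−(-5.530)) = 2^5.530 = 46.2057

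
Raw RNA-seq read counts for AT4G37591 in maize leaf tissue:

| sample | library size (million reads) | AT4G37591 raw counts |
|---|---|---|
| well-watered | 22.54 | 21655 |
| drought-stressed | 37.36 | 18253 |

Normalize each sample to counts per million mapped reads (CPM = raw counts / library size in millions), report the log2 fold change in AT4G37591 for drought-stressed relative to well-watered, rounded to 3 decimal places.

-0.976

CPM(well-watered) = 21655 / 22.54 = 960.7365
CPM(drought-stressed) = 18253 / 37.36 = 488.5707
Fold change = 488.5707 / 960.7365 = 0.50854
log2(0.50854) = -0.9756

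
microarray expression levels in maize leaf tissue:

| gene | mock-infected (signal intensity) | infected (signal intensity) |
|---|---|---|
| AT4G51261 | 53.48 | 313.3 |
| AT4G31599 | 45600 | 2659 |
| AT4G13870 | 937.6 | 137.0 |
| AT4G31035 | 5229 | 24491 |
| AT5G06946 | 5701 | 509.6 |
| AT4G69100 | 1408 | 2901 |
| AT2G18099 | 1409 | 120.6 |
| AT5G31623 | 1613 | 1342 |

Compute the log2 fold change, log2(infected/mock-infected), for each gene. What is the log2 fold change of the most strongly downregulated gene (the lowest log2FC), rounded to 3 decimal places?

-4.100

log2(313.3/53.48) = 2.550  (AT4G51261)
log2(2659/45600) = -4.100  (AT4G31599)
log2(137.0/937.6) = -2.775  (AT4G13870)
log2(24491/5229) = 2.228  (AT4G31035)
log2(509.6/5701) = -3.484  (AT5G06946)
log2(2901/1408) = 1.043  (AT4G69100)
log2(120.6/1409) = -3.546  (AT2G18099)
log2(1342/1613) = -0.265  (AT5G31623)
AT4G31599 is most strongly downregulated.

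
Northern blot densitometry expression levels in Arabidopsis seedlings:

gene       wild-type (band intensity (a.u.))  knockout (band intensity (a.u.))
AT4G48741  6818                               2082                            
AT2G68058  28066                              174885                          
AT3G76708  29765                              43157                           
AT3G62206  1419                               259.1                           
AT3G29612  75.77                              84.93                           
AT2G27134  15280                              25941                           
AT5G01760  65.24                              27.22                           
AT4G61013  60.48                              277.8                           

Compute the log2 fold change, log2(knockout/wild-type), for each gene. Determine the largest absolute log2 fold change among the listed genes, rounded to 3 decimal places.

2.640

log2(2082/6818) = -1.711  (AT4G48741)
log2(174885/28066) = 2.640  (AT2G68058)
log2(43157/29765) = 0.536  (AT3G76708)
log2(259.1/1419) = -2.453  (AT3G62206)
log2(84.93/75.77) = 0.165  (AT3G29612)
log2(25941/15280) = 0.764  (AT2G27134)
log2(27.22/65.24) = -1.261  (AT5G01760)
log2(277.8/60.48) = 2.200  (AT4G61013)
The largest magnitude belongs to AT2G68058.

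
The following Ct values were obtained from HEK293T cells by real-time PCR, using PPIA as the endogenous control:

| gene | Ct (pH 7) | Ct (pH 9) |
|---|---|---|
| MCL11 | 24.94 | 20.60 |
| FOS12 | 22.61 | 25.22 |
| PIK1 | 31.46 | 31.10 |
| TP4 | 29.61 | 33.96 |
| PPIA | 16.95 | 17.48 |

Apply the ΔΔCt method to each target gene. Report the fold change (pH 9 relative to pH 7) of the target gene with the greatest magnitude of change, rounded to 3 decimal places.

29.243

MCL11: ΔΔCt = (20.60−17.48) − (24.94−16.95) = 3.12 − 7.99 = -4.87; fold change = 2^4.87 = 29.243
FOS12: ΔΔCt = (25.22−17.48) − (22.61−16.95) = 7.74 − 5.66 = 2.08; fold change = 2^-2.08 = 0.237
PIK1: ΔΔCt = (31.10−17.48) − (31.46−16.95) = 13.62 − 14.51 = -0.89; fold change = 2^0.89 = 1.853
TP4: ΔΔCt = (33.96−17.48) − (29.61−16.95) = 16.48 − 12.66 = 3.82; fold change = 2^-3.82 = 0.071
MCL11 has the largest |ΔΔCt| = 4.87.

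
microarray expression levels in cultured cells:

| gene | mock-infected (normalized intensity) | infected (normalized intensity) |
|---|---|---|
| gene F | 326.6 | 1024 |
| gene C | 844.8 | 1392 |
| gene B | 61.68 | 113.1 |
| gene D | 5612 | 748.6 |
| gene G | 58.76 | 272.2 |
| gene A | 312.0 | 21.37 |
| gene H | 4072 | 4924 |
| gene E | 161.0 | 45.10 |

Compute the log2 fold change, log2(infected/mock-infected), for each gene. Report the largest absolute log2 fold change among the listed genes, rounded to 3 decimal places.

3.868

log2(1024/326.6) = 1.649  (gene F)
log2(1392/844.8) = 0.720  (gene C)
log2(113.1/61.68) = 0.875  (gene B)
log2(748.6/5612) = -2.906  (gene D)
log2(272.2/58.76) = 2.212  (gene G)
log2(21.37/312.0) = -3.868  (gene A)
log2(4924/4072) = 0.274  (gene H)
log2(45.10/161.0) = -1.836  (gene E)
The largest magnitude belongs to gene A.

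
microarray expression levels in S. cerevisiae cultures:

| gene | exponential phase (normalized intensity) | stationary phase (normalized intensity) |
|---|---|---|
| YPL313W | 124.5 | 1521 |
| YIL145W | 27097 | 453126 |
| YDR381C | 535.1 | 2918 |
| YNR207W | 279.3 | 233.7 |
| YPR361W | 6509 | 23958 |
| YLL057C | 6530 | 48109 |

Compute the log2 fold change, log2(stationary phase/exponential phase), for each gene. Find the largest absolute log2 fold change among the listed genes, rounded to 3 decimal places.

log2(1521/124.5) = 3.611  (YPL313W)
log2(453126/27097) = 4.064  (YIL145W)
log2(2918/535.1) = 2.447  (YDR381C)
log2(233.7/279.3) = -0.257  (YNR207W)
log2(23958/6509) = 1.880  (YPR361W)
log2(48109/6530) = 2.881  (YLL057C)
The largest magnitude belongs to YIL145W.

4.064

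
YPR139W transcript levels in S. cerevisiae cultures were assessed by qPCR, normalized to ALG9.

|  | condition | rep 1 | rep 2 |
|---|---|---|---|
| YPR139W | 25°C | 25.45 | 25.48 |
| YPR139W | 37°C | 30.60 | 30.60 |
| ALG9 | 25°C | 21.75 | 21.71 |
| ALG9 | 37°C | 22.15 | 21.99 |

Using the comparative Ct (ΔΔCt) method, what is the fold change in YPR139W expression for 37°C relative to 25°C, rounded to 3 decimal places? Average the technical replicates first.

Mean Ct: YPR139W 25°C 25.465; YPR139W 37°C 30.600; ALG9 25°C 21.730; ALG9 37°C 22.070
ΔCt(25°C) = 25.465 − 21.730 = 3.735
ΔCt(37°C) = 30.600 − 22.070 = 8.530
ΔΔCt = 8.530 − 3.735 = 4.795
Fold change = 2^(−4.795) = 0.0360

0.036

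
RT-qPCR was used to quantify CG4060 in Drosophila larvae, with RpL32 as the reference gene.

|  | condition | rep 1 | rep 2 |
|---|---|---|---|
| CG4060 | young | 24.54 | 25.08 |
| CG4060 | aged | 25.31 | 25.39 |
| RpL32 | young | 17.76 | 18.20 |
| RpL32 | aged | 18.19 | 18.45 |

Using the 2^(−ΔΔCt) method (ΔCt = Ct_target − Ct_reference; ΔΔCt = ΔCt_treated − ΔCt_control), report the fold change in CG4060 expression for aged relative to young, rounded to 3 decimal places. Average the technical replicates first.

0.871

Mean Ct: CG4060 young 24.810; CG4060 aged 25.350; RpL32 young 17.980; RpL32 aged 18.320
ΔCt(young) = 24.810 − 17.980 = 6.830
ΔCt(aged) = 25.350 − 18.320 = 7.030
ΔΔCt = 7.030 − 6.830 = 0.200
Fold change = 2^(−0.200) = 0.8706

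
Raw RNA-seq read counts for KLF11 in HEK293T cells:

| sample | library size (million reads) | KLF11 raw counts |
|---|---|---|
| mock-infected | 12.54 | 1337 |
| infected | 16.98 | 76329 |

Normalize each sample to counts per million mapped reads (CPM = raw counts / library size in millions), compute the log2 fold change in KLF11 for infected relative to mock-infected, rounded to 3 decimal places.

5.398

CPM(mock-infected) = 1337 / 12.54 = 106.6188
CPM(infected) = 76329 / 16.98 = 4495.2297
Fold change = 4495.2297 / 106.6188 = 42.16169
log2(42.16169) = 5.3979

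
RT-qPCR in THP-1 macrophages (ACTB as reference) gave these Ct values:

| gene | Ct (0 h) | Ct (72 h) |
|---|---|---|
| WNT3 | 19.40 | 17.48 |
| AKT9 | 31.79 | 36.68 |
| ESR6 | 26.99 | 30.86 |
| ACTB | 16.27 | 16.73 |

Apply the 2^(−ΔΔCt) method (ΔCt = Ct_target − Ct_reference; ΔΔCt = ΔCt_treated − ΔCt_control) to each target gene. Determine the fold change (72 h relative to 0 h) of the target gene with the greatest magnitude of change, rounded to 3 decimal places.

WNT3: ΔΔCt = (17.48−16.73) − (19.40−16.27) = 0.75 − 3.13 = -2.38; fold change = 2^2.38 = 5.205
AKT9: ΔΔCt = (36.68−16.73) − (31.79−16.27) = 19.95 − 15.52 = 4.43; fold change = 2^-4.43 = 0.046
ESR6: ΔΔCt = (30.86−16.73) − (26.99−16.27) = 14.13 − 10.72 = 3.41; fold change = 2^-3.41 = 0.094
AKT9 has the largest |ΔΔCt| = 4.43.

0.046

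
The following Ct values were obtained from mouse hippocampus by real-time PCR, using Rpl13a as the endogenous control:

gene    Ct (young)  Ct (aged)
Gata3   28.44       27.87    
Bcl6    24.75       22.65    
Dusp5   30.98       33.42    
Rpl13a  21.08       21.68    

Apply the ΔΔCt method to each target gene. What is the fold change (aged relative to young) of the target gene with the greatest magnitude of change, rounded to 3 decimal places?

6.498

Gata3: ΔΔCt = (27.87−21.68) − (28.44−21.08) = 6.19 − 7.36 = -1.17; fold change = 2^1.17 = 2.250
Bcl6: ΔΔCt = (22.65−21.68) − (24.75−21.08) = 0.97 − 3.67 = -2.70; fold change = 2^2.70 = 6.498
Dusp5: ΔΔCt = (33.42−21.68) − (30.98−21.08) = 11.74 − 9.90 = 1.84; fold change = 2^-1.84 = 0.279
Bcl6 has the largest |ΔΔCt| = 2.70.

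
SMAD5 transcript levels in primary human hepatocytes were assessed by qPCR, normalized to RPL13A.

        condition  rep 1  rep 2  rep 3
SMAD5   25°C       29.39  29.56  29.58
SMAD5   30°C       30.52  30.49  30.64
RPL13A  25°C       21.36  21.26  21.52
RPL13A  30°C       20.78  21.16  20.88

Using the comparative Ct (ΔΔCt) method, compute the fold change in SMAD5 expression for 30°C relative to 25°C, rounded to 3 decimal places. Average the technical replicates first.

Mean Ct: SMAD5 25°C 29.510; SMAD5 30°C 30.550; RPL13A 25°C 21.380; RPL13A 30°C 20.940
ΔCt(25°C) = 29.510 − 21.380 = 8.130
ΔCt(30°C) = 30.550 − 20.940 = 9.610
ΔΔCt = 9.610 − 8.130 = 1.480
Fold change = 2^(−1.480) = 0.3585

0.358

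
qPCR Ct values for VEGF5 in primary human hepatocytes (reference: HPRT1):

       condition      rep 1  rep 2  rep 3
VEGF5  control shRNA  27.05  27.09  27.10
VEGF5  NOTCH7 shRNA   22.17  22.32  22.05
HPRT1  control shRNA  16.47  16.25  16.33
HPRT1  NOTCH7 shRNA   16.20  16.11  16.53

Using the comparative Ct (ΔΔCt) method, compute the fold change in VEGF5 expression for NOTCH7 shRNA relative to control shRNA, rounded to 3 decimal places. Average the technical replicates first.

Mean Ct: VEGF5 control shRNA 27.080; VEGF5 NOTCH7 shRNA 22.180; HPRT1 control shRNA 16.350; HPRT1 NOTCH7 shRNA 16.280
ΔCt(control shRNA) = 27.080 − 16.350 = 10.730
ΔCt(NOTCH7 shRNA) = 22.180 − 16.280 = 5.900
ΔΔCt = 5.900 − 10.730 = -4.830
Fold change = 2^(−(-4.830)) = 2^4.830 = 28.4430

28.443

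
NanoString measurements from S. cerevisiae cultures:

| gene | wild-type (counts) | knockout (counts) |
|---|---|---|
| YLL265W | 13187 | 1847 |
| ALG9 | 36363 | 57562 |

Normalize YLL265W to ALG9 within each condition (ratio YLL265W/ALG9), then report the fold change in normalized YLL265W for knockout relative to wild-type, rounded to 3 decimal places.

0.088

YLL265W/ALG9 (wild-type) = 13187 / 36363 = 0.36265
YLL265W/ALG9 (knockout) = 1847 / 57562 = 0.032087
Fold change = 0.032087 / 0.36265 = 0.0885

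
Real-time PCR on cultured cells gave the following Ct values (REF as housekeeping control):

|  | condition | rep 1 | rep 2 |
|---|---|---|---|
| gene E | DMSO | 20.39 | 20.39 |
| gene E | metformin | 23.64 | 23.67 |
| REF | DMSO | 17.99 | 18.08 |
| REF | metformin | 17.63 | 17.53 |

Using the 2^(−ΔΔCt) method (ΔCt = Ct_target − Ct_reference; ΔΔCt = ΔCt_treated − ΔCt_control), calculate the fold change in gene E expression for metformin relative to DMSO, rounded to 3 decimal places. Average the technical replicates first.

Mean Ct: gene E DMSO 20.390; gene E metformin 23.655; REF DMSO 18.035; REF metformin 17.580
ΔCt(DMSO) = 20.390 − 18.035 = 2.355
ΔCt(metformin) = 23.655 − 17.580 = 6.075
ΔΔCt = 6.075 − 2.355 = 3.720
Fold change = 2^(−3.720) = 0.0759

0.076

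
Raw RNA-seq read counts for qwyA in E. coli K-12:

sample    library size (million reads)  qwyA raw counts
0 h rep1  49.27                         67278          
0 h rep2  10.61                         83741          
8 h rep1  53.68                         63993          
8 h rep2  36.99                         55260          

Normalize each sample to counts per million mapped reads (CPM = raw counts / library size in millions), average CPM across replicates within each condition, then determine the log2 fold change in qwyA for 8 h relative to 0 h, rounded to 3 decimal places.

-1.785

CPM(0 h rep1) = 67278 / 49.27 = 1365.4962
CPM(0 h rep2) = 83741 / 10.61 = 7892.6484
CPM(8 h rep1) = 63993 / 53.68 = 1192.1200
CPM(8 h rep2) = 55260 / 36.99 = 1493.9173
mean CPM(0 h) = 4629.0723; mean CPM(8 h) = 1343.0186
Fold change = 1343.0186 / 4629.0723 = 0.29013
log2(0.29013) = -1.7852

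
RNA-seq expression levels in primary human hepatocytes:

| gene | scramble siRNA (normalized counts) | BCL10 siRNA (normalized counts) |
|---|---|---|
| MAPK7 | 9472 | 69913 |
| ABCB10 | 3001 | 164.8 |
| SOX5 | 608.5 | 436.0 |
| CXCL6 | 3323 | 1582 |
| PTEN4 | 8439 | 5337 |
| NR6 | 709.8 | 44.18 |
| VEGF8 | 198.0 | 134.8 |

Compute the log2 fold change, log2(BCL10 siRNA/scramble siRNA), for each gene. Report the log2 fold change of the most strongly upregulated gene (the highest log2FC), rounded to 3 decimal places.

log2(69913/9472) = 2.884  (MAPK7)
log2(164.8/3001) = -4.187  (ABCB10)
log2(436.0/608.5) = -0.481  (SOX5)
log2(1582/3323) = -1.071  (CXCL6)
log2(5337/8439) = -0.661  (PTEN4)
log2(44.18/709.8) = -4.006  (NR6)
log2(134.8/198.0) = -0.555  (VEGF8)
MAPK7 is most strongly upregulated.

2.884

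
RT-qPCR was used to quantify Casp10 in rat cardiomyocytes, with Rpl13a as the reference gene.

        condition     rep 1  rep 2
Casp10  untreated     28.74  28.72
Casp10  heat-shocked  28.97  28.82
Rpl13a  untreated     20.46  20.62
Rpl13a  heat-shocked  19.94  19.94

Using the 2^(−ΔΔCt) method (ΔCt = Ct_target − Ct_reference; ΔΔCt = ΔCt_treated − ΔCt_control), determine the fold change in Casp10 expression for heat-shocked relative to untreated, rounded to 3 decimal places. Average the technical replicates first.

Mean Ct: Casp10 untreated 28.730; Casp10 heat-shocked 28.895; Rpl13a untreated 20.540; Rpl13a heat-shocked 19.940
ΔCt(untreated) = 28.730 − 20.540 = 8.190
ΔCt(heat-shocked) = 28.895 − 19.940 = 8.955
ΔΔCt = 8.955 − 8.190 = 0.765
Fold change = 2^(−0.765) = 0.5885

0.588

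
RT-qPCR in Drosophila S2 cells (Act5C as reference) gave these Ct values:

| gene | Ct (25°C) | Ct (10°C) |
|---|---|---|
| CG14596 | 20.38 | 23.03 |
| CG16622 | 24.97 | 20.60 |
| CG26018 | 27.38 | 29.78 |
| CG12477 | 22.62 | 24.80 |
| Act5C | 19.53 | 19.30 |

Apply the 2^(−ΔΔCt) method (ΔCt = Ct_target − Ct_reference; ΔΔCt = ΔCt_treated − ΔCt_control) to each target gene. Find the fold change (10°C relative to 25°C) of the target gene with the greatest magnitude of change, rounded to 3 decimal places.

CG14596: ΔΔCt = (23.03−19.30) − (20.38−19.53) = 3.73 − 0.85 = 2.88; fold change = 2^-2.88 = 0.136
CG16622: ΔΔCt = (20.60−19.30) − (24.97−19.53) = 1.30 − 5.44 = -4.14; fold change = 2^4.14 = 17.630
CG26018: ΔΔCt = (29.78−19.30) − (27.38−19.53) = 10.48 − 7.85 = 2.63; fold change = 2^-2.63 = 0.162
CG12477: ΔΔCt = (24.80−19.30) − (22.62−19.53) = 5.50 − 3.09 = 2.41; fold change = 2^-2.41 = 0.188
CG16622 has the largest |ΔΔCt| = 4.14.

17.630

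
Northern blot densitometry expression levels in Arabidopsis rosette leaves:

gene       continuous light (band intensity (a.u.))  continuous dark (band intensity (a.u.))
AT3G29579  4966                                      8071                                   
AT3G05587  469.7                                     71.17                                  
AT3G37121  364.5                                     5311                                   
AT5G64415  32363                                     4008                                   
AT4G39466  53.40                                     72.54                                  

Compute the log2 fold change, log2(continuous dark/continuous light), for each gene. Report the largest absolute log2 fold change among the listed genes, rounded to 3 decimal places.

log2(8071/4966) = 0.701  (AT3G29579)
log2(71.17/469.7) = -2.722  (AT3G05587)
log2(5311/364.5) = 3.865  (AT3G37121)
log2(4008/32363) = -3.013  (AT5G64415)
log2(72.54/53.40) = 0.442  (AT4G39466)
The largest magnitude belongs to AT3G37121.

3.865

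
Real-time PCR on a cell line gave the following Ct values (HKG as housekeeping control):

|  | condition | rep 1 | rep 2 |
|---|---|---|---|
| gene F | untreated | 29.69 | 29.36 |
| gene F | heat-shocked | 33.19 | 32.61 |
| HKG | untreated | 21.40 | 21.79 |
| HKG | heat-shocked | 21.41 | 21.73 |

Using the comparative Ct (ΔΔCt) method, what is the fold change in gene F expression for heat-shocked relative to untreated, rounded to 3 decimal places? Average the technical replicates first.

Mean Ct: gene F untreated 29.525; gene F heat-shocked 32.900; HKG untreated 21.595; HKG heat-shocked 21.570
ΔCt(untreated) = 29.525 − 21.595 = 7.930
ΔCt(heat-shocked) = 32.900 − 21.570 = 11.330
ΔΔCt = 11.330 − 7.930 = 3.400
Fold change = 2^(−3.400) = 0.0947

0.095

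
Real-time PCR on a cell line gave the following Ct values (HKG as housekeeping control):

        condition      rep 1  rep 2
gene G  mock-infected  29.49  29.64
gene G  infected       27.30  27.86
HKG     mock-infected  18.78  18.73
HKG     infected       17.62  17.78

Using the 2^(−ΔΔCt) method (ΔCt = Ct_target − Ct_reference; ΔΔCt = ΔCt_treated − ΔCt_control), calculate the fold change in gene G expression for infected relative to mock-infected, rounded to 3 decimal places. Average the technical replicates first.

1.905

Mean Ct: gene G mock-infected 29.565; gene G infected 27.580; HKG mock-infected 18.755; HKG infected 17.700
ΔCt(mock-infected) = 29.565 − 18.755 = 10.810
ΔCt(infected) = 27.580 − 17.700 = 9.880
ΔΔCt = 9.880 − 10.810 = -0.930
Fold change = 2^(−(-0.930)) = 2^0.930 = 1.9053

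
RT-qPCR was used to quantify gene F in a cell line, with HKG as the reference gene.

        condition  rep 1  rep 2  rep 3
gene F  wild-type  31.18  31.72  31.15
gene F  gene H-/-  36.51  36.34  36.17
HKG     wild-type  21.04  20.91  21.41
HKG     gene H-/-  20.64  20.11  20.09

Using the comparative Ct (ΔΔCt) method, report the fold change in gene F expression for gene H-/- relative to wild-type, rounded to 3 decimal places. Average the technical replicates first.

Mean Ct: gene F wild-type 31.350; gene F gene H-/- 36.340; HKG wild-type 21.120; HKG gene H-/- 20.280
ΔCt(wild-type) = 31.350 − 21.120 = 10.230
ΔCt(gene H-/-) = 36.340 − 20.280 = 16.060
ΔΔCt = 16.060 − 10.230 = 5.830
Fold change = 2^(−5.830) = 0.0176

0.018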